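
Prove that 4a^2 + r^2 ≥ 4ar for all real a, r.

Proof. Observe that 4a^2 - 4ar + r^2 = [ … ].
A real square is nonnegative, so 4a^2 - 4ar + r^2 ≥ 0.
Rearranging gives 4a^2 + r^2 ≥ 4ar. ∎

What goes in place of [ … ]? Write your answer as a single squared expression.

(2a - r)^2

The leading and trailing coefficients are 2^2 and 1^2, and 4 = 2·2·1, so the trinomial is (2a - r)^2.
Hence 4a^2 - 4ar + r^2 ≥ 0.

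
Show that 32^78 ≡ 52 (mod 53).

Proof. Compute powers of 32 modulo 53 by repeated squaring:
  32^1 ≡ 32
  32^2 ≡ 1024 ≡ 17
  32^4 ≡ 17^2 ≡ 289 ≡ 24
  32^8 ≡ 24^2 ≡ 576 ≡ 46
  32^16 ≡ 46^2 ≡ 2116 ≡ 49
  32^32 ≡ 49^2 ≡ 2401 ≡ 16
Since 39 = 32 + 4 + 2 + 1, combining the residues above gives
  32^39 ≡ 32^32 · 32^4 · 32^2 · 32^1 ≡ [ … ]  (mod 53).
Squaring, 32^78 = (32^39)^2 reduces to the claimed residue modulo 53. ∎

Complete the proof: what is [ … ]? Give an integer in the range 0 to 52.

23

Multiply the listed residues: 16 · 24 · 17 · 32 = 384 → 6528 → 208896.
Reducing modulo 53: 208896 = 3941·53 + 23, so 32^39 ≡ 23.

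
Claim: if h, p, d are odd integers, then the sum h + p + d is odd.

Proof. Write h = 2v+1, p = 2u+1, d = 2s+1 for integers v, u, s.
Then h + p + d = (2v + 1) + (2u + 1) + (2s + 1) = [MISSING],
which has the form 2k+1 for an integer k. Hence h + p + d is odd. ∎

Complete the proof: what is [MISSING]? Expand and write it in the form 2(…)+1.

(2v + 1) + (2u + 1) + (2s + 1) = 2s + 2u + 2v + 3
= 2(s + u + v + 1) + 1.
Since s + u + v + 1 is an integer, the sum is of the form 2k+1 for an integer k.

2(s + u + v + 1) + 1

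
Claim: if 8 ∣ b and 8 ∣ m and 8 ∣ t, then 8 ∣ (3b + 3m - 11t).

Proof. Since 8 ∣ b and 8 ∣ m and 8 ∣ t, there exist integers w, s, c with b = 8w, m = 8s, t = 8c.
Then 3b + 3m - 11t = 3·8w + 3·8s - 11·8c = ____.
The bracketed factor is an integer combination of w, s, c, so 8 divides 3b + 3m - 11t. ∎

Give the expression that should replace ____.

Each term has a factor of 8: 3·8w + 3·8s - 11·8c = 8·(-11c + 3s + 3w).
Since -11c + 3s + 3w is an integer, 8 ∣ (3b + 3m - 11t).

8(-11c + 3s + 3w)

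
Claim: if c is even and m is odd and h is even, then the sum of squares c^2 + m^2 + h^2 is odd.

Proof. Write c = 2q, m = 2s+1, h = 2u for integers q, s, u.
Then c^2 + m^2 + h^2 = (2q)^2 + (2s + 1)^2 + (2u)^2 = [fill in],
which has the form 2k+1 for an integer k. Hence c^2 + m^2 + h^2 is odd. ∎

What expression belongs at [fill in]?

2(2q^2 + 2s^2 + 2s + 2u^2) + 1

(2q)^2 + (2s + 1)^2 + (2u)^2 = 4q^2 + 4s^2 + 4s + 4u^2 + 1
= 2(2q^2 + 2s^2 + 2s + 2u^2) + 1.
Since 2q^2 + 2s^2 + 2s + 2u^2 is an integer, the sum of squares is of the form 2k+1 for an integer k.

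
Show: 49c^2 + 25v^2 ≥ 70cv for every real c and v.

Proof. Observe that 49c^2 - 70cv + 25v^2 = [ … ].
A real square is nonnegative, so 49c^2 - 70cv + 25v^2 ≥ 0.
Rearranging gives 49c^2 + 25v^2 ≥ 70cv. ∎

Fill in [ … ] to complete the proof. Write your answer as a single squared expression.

The leading and trailing coefficients are 7^2 and 5^2, and 70 = 2·7·5, so the trinomial is (7c - 5v)^2.
Hence 49c^2 - 70cv + 25v^2 ≥ 0.

(7c - 5v)^2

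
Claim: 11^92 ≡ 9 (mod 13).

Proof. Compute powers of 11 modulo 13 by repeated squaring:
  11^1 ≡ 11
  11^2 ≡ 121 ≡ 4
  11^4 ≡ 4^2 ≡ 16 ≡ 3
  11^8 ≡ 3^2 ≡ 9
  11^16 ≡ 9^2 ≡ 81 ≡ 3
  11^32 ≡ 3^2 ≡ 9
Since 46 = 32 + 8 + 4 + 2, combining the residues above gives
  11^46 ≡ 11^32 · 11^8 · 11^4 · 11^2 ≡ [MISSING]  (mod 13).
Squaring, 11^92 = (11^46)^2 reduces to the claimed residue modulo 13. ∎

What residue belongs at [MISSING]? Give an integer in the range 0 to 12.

11^32 · 11^8 · 11^4 · 11^2 ≡ 9 · 9 · 3 · 4 = 972.
972 mod 13 = 10, so 11^46 ≡ 10 (mod 13).

10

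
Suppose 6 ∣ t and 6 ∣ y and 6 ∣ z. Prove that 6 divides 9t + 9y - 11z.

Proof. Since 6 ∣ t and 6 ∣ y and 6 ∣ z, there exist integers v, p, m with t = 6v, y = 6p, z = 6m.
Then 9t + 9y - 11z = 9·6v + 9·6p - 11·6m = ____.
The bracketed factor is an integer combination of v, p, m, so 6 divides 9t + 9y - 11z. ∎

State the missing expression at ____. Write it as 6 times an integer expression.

Pull the common 6 out of every term: 9·6v + 9·6p - 11·6m = 6(-11m + 9p + 9v).
-11m + 9p + 9v is an integer, which exhibits the divisibility.

6(-11m + 9p + 9v)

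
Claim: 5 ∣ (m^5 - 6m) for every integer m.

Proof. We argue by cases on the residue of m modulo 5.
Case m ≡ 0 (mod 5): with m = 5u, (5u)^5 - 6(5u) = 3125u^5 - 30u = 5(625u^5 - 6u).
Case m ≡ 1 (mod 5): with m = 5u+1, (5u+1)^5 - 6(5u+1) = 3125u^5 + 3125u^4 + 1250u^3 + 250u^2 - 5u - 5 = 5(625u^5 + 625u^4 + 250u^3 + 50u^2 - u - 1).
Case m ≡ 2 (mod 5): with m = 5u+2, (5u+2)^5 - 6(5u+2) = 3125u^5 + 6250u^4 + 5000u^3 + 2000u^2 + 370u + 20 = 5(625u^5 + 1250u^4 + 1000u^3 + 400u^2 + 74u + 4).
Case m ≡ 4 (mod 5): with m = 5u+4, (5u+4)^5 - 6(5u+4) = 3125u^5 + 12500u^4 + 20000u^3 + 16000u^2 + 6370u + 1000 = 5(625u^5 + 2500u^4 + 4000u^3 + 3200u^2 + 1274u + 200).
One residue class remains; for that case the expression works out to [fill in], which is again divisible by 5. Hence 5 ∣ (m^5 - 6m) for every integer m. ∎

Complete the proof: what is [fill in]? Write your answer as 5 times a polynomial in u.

Only m ≡ 3 (mod 5) is unaccounted for. Put m = 5u+3:
(5u+3)^5 - 6(5u+3) expands to 3125u^5 + 9375u^4 + 11250u^3 + 6750u^2 + 1995u + 225,
and factoring out 5 leaves 5(625u^5 + 1875u^4 + 2250u^3 + 1350u^2 + 399u + 45).

5(625u^5 + 1875u^4 + 2250u^3 + 1350u^2 + 399u + 45)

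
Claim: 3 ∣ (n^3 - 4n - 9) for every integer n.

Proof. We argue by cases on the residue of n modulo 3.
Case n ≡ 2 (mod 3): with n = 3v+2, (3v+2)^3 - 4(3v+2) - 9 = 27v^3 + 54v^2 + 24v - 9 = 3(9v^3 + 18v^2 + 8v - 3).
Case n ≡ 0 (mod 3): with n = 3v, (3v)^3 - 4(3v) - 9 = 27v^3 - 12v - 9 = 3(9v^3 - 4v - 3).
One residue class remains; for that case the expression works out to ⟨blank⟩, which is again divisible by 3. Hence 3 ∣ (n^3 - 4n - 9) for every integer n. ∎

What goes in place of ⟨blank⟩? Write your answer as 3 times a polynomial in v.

3(9v^3 + 9v^2 - v - 4)

Only n ≡ 1 (mod 3) is unaccounted for. Put n = 3v+1:
(3v+1)^3 - 4(3v+1) - 9 expands to 27v^3 + 27v^2 - 3v - 12,
and factoring out 3 leaves 3(9v^3 + 9v^2 - v - 4).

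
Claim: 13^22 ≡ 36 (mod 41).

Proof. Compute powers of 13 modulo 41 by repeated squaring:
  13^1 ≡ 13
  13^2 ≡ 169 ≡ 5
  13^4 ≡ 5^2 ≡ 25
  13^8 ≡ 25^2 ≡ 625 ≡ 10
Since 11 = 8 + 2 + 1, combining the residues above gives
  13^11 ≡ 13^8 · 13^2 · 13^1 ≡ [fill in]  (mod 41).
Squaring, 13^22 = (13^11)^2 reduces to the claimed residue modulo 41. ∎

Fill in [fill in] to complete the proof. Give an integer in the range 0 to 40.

Multiply the listed residues: 10 · 5 · 13 = 50 → 650.
Reducing modulo 41: 650 = 15·41 + 35, so 13^11 ≡ 35.

35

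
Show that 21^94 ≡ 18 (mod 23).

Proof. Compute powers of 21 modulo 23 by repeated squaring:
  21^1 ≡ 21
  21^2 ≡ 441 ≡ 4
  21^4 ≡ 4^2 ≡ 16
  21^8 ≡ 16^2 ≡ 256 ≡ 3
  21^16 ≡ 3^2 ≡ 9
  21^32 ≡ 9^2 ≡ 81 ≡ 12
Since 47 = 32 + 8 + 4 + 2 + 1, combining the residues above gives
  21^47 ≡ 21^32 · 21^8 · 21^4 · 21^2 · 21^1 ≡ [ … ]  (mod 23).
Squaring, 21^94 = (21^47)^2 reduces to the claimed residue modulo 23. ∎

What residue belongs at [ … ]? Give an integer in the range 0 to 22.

15

Multiply the listed residues: 12 · 3 · 16 · 4 · 21 = 36 → 576 → 2304 → 48384.
Reducing modulo 23: 48384 = 2103·23 + 15, so 21^47 ≡ 15.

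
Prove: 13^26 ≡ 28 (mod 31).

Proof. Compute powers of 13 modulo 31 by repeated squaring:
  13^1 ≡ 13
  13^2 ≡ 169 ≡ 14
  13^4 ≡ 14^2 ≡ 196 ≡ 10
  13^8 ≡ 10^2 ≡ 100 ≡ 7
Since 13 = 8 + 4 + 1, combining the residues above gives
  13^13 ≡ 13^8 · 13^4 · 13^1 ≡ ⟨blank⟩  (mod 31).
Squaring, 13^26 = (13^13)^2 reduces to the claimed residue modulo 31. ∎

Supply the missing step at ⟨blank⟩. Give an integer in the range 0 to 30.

11

Multiply the listed residues: 7 · 10 · 13 = 70 → 910.
Reducing modulo 31: 910 = 29·31 + 11, so 13^13 ≡ 11.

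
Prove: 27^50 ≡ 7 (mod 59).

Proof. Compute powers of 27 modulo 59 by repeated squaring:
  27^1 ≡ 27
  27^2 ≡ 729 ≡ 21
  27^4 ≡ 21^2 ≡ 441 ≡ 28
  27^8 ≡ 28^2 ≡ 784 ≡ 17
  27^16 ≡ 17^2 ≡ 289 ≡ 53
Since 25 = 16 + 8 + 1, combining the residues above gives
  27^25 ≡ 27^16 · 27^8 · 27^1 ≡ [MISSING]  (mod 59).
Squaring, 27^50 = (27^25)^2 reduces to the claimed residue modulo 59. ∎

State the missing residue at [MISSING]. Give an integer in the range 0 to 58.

19

27^16 · 27^8 · 27^1 ≡ 53 · 17 · 27 = 24327.
24327 mod 59 = 19, so 27^25 ≡ 19 (mod 59).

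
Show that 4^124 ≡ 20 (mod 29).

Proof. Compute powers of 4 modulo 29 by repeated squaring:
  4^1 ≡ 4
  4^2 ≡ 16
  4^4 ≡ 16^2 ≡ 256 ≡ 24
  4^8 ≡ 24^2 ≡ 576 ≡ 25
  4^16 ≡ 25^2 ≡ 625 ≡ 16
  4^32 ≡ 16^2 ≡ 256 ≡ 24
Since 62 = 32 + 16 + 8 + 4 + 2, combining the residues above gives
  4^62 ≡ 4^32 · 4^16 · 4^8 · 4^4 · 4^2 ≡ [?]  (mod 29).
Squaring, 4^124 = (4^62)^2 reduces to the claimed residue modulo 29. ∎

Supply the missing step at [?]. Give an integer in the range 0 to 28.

7

4^32 · 4^16 · 4^8 · 4^4 · 4^2 ≡ 24 · 16 · 25 · 24 · 16 = 3686400.
3686400 mod 29 = 7, so 4^62 ≡ 7 (mod 29).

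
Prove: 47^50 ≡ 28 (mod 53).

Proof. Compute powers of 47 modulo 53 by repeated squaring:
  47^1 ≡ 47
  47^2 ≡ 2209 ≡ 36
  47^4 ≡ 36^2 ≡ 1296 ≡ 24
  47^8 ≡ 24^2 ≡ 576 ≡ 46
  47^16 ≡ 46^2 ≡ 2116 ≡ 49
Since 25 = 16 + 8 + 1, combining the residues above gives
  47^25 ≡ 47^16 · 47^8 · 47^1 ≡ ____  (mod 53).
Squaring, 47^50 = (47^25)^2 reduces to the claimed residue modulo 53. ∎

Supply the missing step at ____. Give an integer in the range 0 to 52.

44

Multiply the listed residues: 49 · 46 · 47 = 2254 → 105938.
Reducing modulo 53: 105938 = 1998·53 + 44, so 47^25 ≡ 44.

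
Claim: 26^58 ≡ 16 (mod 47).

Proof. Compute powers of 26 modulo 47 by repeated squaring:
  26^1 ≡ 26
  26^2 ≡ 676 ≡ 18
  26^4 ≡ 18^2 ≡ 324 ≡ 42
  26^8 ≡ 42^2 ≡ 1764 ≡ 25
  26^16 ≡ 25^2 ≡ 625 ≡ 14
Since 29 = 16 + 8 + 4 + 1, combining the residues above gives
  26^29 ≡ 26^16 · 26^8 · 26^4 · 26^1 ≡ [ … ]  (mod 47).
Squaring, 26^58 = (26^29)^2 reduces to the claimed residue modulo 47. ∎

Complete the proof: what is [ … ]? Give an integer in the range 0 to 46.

Multiply the listed residues: 14 · 25 · 42 · 26 = 350 → 14700 → 382200.
Reducing modulo 47: 382200 = 8131·47 + 43, so 26^29 ≡ 43.

43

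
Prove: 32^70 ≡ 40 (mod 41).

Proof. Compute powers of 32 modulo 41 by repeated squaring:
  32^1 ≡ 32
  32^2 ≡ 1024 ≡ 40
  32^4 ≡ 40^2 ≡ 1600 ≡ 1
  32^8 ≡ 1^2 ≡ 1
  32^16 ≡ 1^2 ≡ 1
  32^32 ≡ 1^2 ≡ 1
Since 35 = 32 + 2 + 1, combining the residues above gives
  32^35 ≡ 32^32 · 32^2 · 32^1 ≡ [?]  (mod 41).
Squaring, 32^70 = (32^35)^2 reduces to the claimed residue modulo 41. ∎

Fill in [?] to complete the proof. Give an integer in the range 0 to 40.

Multiply the listed residues: 1 · 40 · 32 = 40 → 1280.
Reducing modulo 41: 1280 = 31·41 + 9, so 32^35 ≡ 9.

9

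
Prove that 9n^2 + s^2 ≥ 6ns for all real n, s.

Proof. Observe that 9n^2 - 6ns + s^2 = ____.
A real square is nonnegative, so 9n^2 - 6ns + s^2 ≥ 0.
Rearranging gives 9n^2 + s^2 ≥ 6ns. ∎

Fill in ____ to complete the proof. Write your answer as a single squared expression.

(3n - s)^2

9n^2 - 6ns + s^2 is a perfect-square trinomial: the outer terms are (3n)^2 and (s)^2, and the cross term is -2·3n·s.
So 9n^2 - 6ns + s^2 = (3n - s)^2 ≥ 0.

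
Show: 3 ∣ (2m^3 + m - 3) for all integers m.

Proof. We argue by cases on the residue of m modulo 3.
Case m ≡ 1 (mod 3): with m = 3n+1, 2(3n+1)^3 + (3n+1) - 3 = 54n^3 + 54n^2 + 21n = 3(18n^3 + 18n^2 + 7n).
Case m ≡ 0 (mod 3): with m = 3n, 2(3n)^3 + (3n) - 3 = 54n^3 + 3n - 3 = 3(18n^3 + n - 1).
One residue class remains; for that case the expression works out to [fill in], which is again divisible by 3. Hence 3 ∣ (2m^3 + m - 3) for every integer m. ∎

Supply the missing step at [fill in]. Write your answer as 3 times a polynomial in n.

3(18n^3 + 36n^2 + 25n + 5)

Only m ≡ 2 (mod 3) is unaccounted for. Put m = 3n+2:
2(3n+2)^3 + (3n+2) - 3 expands to 54n^3 + 108n^2 + 75n + 15,
and factoring out 3 leaves 3(18n^3 + 36n^2 + 25n + 5).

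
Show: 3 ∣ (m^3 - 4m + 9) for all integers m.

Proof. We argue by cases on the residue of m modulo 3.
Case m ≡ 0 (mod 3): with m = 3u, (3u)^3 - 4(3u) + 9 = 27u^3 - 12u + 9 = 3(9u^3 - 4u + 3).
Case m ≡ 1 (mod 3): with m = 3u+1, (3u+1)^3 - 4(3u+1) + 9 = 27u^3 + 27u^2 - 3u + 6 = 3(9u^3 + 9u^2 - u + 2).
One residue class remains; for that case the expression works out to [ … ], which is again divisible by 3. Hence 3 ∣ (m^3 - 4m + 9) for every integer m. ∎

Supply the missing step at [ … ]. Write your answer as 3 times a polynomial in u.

3(9u^3 + 18u^2 + 8u + 3)

Only m ≡ 2 (mod 3) is unaccounted for. Put m = 3u+2:
(3u+2)^3 - 4(3u+2) + 9 expands to 27u^3 + 54u^2 + 24u + 9,
and factoring out 3 leaves 3(9u^3 + 18u^2 + 8u + 3).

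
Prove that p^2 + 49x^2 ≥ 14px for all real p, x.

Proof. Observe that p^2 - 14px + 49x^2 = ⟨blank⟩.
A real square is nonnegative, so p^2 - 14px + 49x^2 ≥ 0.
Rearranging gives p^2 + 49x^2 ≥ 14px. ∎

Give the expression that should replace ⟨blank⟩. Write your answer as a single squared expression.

(p - 7x)^2

p^2 - 14px + 49x^2 is a perfect-square trinomial: the outer terms are (p)^2 and (7x)^2, and the cross term is -2·p·7x.
So p^2 - 14px + 49x^2 = (p - 7x)^2 ≥ 0.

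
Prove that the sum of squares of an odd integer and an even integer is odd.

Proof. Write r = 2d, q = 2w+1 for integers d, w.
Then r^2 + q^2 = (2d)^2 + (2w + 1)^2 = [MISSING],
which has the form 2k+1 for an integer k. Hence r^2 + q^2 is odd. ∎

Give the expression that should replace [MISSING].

2(2d^2 + 2w^2 + 2w) + 1

(2d)^2 + (2w + 1)^2 = 4d^2 + 4w^2 + 4w + 1
= 2(2d^2 + 2w^2 + 2w) + 1.
Since 2d^2 + 2w^2 + 2w is an integer, the sum of squares is of the form 2k+1 for an integer k.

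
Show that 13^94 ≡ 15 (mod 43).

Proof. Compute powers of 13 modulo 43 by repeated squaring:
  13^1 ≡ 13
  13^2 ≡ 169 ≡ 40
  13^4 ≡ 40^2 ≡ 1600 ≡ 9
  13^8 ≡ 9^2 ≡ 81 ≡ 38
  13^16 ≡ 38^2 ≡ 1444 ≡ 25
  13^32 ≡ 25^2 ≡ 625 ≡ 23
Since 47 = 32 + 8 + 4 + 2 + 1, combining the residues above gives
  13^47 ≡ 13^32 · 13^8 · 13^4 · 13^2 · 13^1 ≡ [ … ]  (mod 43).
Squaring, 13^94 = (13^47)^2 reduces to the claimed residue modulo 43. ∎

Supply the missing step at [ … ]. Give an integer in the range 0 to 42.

31

Multiply the listed residues: 23 · 38 · 9 · 40 · 13 = 874 → 7866 → 314640 → 4090320.
Reducing modulo 43: 4090320 = 95123·43 + 31, so 13^47 ≡ 31.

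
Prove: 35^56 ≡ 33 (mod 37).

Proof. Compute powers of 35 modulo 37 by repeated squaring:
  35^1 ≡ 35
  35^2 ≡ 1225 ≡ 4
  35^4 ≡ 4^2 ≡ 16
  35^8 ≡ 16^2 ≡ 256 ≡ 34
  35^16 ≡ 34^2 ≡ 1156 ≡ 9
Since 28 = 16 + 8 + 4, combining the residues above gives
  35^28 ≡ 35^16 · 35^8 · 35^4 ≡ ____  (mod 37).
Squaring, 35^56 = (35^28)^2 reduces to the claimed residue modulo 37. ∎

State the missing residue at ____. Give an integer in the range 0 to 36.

12

35^16 · 35^8 · 35^4 ≡ 9 · 34 · 16 = 4896.
4896 mod 37 = 12, so 35^28 ≡ 12 (mod 37).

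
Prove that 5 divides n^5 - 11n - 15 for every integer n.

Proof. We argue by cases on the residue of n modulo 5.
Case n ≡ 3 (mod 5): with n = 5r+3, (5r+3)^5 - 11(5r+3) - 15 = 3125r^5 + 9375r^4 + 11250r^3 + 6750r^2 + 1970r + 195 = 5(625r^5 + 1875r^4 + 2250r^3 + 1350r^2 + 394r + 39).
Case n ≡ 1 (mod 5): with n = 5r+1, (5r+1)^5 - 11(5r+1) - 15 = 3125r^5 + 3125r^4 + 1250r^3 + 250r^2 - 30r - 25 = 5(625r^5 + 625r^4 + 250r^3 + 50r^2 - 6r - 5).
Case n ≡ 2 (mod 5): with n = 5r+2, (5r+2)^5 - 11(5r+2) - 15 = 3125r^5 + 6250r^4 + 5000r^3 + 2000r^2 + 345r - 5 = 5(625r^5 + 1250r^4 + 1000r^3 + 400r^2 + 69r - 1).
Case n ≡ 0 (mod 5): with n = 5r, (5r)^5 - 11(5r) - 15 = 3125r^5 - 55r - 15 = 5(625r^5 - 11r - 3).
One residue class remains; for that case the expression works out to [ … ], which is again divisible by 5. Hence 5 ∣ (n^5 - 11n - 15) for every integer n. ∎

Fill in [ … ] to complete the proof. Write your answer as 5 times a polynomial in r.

The residues treated are {3, 1, 2, 0}, so the missing case is n ≡ 4 (mod 5); write n = 5r+4.
Then (5r+4)^5 - 11(5r+4) - 15 = 3125r^5 + 12500r^4 + 20000r^3 + 16000r^2 + 6345r + 965 = 5(625r^5 + 2500r^4 + 4000r^3 + 3200r^2 + 1269r + 193).

5(625r^5 + 2500r^4 + 4000r^3 + 3200r^2 + 1269r + 193)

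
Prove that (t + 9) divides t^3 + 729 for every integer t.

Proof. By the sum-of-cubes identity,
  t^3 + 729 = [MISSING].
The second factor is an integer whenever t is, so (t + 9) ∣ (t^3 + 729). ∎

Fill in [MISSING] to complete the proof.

(t + 9)(t^2 - 9t + 81)

Polynomial division of t^3 + 729 by t + 9 leaves remainder 0 and quotient t^2 - 9t + 81.
Hence t^3 + 729 = (t + 9)(t^2 - 9t + 81).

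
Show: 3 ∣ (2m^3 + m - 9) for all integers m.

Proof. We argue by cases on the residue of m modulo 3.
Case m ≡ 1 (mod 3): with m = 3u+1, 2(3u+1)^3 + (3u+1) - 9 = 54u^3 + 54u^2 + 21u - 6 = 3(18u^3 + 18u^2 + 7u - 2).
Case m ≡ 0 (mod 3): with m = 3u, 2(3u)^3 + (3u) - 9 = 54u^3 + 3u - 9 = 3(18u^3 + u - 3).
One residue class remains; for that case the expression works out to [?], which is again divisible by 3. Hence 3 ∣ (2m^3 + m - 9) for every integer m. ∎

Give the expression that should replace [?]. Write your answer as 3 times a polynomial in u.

Only m ≡ 2 (mod 3) is unaccounted for. Put m = 3u+2:
2(3u+2)^3 + (3u+2) - 9 expands to 54u^3 + 108u^2 + 75u + 9,
and factoring out 3 leaves 3(18u^3 + 36u^2 + 25u + 3).

3(18u^3 + 36u^2 + 25u + 3)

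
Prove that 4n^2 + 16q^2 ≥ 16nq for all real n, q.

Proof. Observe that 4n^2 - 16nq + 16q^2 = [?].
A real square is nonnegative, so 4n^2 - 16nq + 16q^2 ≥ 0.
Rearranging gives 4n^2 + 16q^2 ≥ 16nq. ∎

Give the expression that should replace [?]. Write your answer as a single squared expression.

(2n - 4q)^2

4n^2 - 16nq + 16q^2 is a perfect-square trinomial: the outer terms are (2n)^2 and (4q)^2, and the cross term is -2·2n·4q.
So 4n^2 - 16nq + 16q^2 = (2n - 4q)^2 ≥ 0.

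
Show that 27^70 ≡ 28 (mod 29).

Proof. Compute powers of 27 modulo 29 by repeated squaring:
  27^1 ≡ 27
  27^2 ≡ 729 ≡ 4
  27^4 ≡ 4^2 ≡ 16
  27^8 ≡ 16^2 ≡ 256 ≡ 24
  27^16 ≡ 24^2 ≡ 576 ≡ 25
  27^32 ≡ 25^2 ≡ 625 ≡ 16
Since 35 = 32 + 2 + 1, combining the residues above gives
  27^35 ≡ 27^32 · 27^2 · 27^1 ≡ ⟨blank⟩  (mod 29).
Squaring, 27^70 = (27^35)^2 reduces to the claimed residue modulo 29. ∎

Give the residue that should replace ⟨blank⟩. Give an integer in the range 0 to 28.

17

27^32 · 27^2 · 27^1 ≡ 16 · 4 · 27 = 1728.
1728 mod 29 = 17, so 27^35 ≡ 17 (mod 29).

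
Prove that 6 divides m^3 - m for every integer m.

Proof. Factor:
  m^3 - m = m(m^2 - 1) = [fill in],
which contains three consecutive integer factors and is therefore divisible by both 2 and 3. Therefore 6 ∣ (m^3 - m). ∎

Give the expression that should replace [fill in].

(m - 1)m(m + 1)

m(m^2 - 1) = m(m - 1)(m + 1) = (m - 1)m(m + 1).
These three factors are consecutive integers, so their product is divisible by 6.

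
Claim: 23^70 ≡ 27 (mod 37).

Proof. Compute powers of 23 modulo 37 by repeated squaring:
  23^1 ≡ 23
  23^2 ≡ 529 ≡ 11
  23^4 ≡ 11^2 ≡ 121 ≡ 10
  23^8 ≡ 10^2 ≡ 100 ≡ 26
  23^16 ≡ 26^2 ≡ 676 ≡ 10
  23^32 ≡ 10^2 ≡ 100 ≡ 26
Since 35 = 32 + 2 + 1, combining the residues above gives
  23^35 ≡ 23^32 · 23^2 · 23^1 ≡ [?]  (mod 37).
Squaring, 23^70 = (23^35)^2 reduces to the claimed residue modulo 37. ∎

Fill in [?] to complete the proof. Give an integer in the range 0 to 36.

29

Multiply the listed residues: 26 · 11 · 23 = 286 → 6578.
Reducing modulo 37: 6578 = 177·37 + 29, so 23^35 ≡ 29.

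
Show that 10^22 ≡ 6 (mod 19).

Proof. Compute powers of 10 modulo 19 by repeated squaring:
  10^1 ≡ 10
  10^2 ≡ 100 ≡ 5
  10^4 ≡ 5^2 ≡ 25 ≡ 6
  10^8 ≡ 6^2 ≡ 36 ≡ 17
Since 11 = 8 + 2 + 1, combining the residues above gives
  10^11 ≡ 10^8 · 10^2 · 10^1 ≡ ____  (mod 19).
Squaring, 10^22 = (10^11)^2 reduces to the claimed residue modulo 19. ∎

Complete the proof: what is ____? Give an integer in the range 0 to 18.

14

10^8 · 10^2 · 10^1 ≡ 17 · 5 · 10 = 850.
850 mod 19 = 14, so 10^11 ≡ 14 (mod 19).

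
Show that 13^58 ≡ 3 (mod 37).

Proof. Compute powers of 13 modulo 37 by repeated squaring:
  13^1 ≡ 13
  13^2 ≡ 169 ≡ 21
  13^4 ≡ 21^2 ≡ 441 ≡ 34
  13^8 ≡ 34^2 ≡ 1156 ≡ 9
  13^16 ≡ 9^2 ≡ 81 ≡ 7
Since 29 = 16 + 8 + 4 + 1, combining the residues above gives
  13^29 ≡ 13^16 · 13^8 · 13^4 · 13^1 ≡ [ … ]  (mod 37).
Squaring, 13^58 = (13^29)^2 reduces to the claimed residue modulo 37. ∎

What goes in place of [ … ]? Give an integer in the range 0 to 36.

Multiply the listed residues: 7 · 9 · 34 · 13 = 63 → 2142 → 27846.
Reducing modulo 37: 27846 = 752·37 + 22, so 13^29 ≡ 22.

22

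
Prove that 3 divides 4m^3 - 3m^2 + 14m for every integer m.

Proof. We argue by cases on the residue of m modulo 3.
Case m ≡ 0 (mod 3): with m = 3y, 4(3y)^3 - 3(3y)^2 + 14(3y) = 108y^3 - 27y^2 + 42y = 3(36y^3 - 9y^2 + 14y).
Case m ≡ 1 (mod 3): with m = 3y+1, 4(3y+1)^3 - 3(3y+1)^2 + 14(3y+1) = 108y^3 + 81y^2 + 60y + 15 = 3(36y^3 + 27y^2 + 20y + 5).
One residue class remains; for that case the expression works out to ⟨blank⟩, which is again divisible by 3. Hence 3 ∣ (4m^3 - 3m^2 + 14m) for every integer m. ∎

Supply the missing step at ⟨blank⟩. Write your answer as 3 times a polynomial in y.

3(36y^3 + 63y^2 + 50y + 16)

Only m ≡ 2 (mod 3) is unaccounted for. Put m = 3y+2:
4(3y+2)^3 - 3(3y+2)^2 + 14(3y+2) expands to 108y^3 + 189y^2 + 150y + 48,
and factoring out 3 leaves 3(36y^3 + 63y^2 + 50y + 16).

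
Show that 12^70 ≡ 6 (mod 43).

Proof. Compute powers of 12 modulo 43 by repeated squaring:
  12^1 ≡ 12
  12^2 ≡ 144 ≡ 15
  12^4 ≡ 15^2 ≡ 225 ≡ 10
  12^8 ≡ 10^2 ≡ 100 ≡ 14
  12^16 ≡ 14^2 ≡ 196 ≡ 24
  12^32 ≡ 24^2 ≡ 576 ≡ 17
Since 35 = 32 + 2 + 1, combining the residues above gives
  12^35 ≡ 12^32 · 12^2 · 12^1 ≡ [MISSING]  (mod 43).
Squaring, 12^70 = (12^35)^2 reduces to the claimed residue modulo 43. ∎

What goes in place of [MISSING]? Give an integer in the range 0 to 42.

7

12^32 · 12^2 · 12^1 ≡ 17 · 15 · 12 = 3060.
3060 mod 43 = 7, so 12^35 ≡ 7 (mod 43).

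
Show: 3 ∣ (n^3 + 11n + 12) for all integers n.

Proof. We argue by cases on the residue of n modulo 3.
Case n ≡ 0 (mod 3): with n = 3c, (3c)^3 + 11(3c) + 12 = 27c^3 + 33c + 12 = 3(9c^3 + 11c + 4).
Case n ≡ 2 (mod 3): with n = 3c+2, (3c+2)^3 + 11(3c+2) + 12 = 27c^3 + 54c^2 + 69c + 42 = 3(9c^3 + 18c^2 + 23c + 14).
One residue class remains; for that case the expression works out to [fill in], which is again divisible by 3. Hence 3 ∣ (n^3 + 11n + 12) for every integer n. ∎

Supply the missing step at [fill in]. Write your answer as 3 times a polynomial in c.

3(9c^3 + 9c^2 + 14c + 8)

Only n ≡ 1 (mod 3) is unaccounted for. Put n = 3c+1:
(3c+1)^3 + 11(3c+1) + 12 expands to 27c^3 + 27c^2 + 42c + 24,
and factoring out 3 leaves 3(9c^3 + 9c^2 + 14c + 8).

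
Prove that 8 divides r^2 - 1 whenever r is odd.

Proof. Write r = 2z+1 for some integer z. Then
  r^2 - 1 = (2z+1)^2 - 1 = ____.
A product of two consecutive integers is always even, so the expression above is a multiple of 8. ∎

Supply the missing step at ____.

(2z+1)^2 - 1 = 4z^2 + 4z + 1 - 1 = 4z^2 + 4z = 4z(z+1).
Since z and z+1 are consecutive, z(z+1) is even, and 4·(even) is a multiple of 8.

4z(z + 1)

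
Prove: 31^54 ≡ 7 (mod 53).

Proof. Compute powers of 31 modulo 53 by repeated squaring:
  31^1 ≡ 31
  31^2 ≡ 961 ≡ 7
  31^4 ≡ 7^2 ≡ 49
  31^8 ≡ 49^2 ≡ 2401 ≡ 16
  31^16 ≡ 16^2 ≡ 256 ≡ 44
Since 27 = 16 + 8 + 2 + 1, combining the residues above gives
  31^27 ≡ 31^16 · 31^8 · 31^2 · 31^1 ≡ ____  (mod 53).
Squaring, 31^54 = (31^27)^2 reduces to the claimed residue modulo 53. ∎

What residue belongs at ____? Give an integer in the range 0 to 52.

22

31^16 · 31^8 · 31^2 · 31^1 ≡ 44 · 16 · 7 · 31 = 152768.
152768 mod 53 = 22, so 31^27 ≡ 22 (mod 53).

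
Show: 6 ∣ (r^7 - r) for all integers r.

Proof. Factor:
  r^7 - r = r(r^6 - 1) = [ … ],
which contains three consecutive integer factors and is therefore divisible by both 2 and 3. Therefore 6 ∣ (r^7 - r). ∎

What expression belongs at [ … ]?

r^6 - 1 = (r^2 - 1)(r^4 + r^2 + 1), and r^2 - 1 = (r-1)(r+1).
So r(r^6 - 1) = (r - 1)r(r + 1)(r^4 + r^2 + 1).

(r - 1)r(r + 1)(r^4 + r^2 + 1)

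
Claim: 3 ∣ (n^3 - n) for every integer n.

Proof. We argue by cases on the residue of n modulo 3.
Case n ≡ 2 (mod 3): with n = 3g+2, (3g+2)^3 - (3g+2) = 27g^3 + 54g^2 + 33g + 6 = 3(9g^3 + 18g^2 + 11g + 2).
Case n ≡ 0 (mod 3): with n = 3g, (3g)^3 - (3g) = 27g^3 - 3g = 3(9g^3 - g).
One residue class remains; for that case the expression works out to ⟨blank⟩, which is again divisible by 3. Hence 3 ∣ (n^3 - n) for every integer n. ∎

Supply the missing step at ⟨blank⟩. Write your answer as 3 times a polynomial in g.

Only n ≡ 1 (mod 3) is unaccounted for. Put n = 3g+1:
(3g+1)^3 - (3g+1) expands to 27g^3 + 27g^2 + 6g,
and factoring out 3 leaves 3(9g^3 + 9g^2 + 2g).

3(9g^3 + 9g^2 + 2g)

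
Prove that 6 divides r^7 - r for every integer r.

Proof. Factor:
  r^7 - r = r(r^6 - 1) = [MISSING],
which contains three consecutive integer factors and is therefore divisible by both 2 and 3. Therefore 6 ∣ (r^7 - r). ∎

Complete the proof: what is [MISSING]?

(r - 1)r(r + 1)(r^4 + r^2 + 1)

r^6 - 1 = (r^2 - 1)(r^4 + r^2 + 1), and r^2 - 1 = (r-1)(r+1).
So r(r^6 - 1) = (r - 1)r(r + 1)(r^4 + r^2 + 1).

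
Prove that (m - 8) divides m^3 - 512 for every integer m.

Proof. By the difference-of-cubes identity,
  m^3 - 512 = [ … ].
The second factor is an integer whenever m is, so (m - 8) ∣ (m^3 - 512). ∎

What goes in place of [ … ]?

a^3 - b^3 = (a - b)(a^2 + ab + b^2). With a = m, b = 8:
m^3 - 512 = (m - 8)(m^2 + 8m + 64).

(m - 8)(m^2 + 8m + 64)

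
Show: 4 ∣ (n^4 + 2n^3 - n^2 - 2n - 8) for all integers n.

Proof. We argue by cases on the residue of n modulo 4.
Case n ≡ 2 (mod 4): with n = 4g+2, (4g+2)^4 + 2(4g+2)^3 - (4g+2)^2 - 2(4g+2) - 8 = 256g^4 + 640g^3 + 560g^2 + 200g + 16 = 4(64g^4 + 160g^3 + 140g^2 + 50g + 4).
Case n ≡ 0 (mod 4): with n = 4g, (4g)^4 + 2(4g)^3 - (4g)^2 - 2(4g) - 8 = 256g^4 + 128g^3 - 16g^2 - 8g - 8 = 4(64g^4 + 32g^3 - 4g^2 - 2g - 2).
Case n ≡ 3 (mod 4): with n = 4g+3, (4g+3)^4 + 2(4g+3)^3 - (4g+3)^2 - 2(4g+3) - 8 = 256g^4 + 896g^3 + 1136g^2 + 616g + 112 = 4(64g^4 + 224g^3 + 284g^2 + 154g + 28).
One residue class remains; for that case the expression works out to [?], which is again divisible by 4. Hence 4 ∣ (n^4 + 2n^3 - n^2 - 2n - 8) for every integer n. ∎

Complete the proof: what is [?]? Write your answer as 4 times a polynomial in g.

4(64g^4 + 96g^3 + 44g^2 + 6g - 2)

The residues treated are {2, 0, 3}, so the missing case is n ≡ 1 (mod 4); write n = 4g+1.
Then (4g+1)^4 + 2(4g+1)^3 - (4g+1)^2 - 2(4g+1) - 8 = 256g^4 + 384g^3 + 176g^2 + 24g - 8 = 4(64g^4 + 96g^3 + 44g^2 + 6g - 2).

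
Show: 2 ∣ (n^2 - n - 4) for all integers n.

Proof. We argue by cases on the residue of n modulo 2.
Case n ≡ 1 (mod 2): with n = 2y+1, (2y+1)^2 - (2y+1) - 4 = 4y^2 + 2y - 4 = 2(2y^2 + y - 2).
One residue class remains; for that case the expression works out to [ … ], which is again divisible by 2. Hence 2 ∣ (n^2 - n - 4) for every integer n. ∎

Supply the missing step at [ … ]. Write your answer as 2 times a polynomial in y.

Only n ≡ 0 (mod 2) is unaccounted for. Put n = 2y:
(2y)^2 - (2y) - 4 expands to 4y^2 - 2y - 4,
and factoring out 2 leaves 2(2y^2 - y - 2).

2(2y^2 - y - 2)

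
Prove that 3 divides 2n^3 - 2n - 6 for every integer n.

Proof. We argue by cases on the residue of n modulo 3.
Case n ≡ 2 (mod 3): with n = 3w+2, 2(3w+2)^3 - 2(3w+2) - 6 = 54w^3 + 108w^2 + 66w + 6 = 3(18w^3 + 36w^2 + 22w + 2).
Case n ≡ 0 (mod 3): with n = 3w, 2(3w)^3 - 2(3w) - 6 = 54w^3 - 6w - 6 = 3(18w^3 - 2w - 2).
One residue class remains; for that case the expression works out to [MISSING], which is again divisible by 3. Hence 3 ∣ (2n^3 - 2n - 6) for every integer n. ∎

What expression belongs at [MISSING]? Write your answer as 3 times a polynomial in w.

The residues treated are {2, 0}, so the missing case is n ≡ 1 (mod 3); write n = 3w+1.
Then 2(3w+1)^3 - 2(3w+1) - 6 = 54w^3 + 54w^2 + 12w - 6 = 3(18w^3 + 18w^2 + 4w - 2).

3(18w^3 + 18w^2 + 4w - 2)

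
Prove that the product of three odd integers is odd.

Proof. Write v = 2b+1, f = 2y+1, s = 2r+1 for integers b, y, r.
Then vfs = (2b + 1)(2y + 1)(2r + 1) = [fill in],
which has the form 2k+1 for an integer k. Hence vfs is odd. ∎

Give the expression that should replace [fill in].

(2b + 1)(2y + 1)(2r + 1) = 8bry + 4br + 4by + 2b + 4ry + 2r + 2y + 1
= 2(4bry + 2br + 2by + b + 2ry + r + y) + 1.
Since 4bry + 2br + 2by + b + 2ry + r + y is an integer, the product is of the form 2k+1 for an integer k.

2(4bry + 2br + 2by + b + 2ry + r + y) + 1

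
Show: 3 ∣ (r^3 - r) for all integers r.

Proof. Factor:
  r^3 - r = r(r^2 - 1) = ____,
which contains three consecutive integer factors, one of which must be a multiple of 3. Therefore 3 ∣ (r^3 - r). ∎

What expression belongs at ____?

(r - 1)r(r + 1)

r(r^2 - 1) = r(r - 1)(r + 1) = (r - 1)r(r + 1).
These three factors are consecutive integers, so their product is divisible by 3.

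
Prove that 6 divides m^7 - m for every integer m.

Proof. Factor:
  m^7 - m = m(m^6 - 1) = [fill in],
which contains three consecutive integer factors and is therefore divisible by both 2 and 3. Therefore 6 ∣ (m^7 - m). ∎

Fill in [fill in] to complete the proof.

(m - 1)m(m + 1)(m^4 + m^2 + 1)

m^6 - 1 = (m^2 - 1)(m^4 + m^2 + 1), and m^2 - 1 = (m-1)(m+1).
So m(m^6 - 1) = (m - 1)m(m + 1)(m^4 + m^2 + 1).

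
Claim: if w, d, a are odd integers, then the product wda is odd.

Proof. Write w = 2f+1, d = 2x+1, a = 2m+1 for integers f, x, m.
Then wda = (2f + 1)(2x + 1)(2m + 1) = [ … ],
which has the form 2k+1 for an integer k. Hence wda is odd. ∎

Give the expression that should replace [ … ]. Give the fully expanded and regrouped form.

2(4fmx + 2fm + 2fx + f + 2mx + m + x) + 1

(2f + 1)(2x + 1)(2m + 1) = 8fmx + 4fm + 4fx + 2f + 4mx + 2m + 2x + 1
= 2(4fmx + 2fm + 2fx + f + 2mx + m + x) + 1.
Since 4fmx + 2fm + 2fx + f + 2mx + m + x is an integer, the product is of the form 2k+1 for an integer k.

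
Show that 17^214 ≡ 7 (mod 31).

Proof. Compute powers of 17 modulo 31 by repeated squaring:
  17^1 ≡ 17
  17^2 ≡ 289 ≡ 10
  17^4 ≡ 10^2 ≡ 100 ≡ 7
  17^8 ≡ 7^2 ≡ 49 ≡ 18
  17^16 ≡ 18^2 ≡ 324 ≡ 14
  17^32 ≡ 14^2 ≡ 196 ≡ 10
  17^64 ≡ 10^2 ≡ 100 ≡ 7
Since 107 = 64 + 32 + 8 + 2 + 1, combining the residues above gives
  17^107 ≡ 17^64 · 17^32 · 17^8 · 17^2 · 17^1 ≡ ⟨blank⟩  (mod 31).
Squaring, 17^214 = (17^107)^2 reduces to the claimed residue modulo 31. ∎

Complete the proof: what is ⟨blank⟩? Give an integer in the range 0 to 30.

21

Multiply the listed residues: 7 · 10 · 18 · 10 · 17 = 70 → 1260 → 12600 → 214200.
Reducing modulo 31: 214200 = 6909·31 + 21, so 17^107 ≡ 21.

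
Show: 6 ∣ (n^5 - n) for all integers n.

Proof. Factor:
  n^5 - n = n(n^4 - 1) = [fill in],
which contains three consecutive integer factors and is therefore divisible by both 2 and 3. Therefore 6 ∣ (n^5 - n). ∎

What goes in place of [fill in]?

n^4 - 1 = (n^2 - 1)(n^2 + 1), and n^2 - 1 = (n-1)(n+1).
So n(n^4 - 1) = (n - 1)n(n + 1)(n^2 + 1).

(n - 1)n(n + 1)(n^2 + 1)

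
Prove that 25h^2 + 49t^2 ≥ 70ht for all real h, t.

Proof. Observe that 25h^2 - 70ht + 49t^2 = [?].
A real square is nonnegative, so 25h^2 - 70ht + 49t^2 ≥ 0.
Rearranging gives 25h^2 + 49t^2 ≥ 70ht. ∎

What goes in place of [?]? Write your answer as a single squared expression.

(5h - 7t)^2

25h^2 - 70ht + 49t^2 is a perfect-square trinomial: the outer terms are (5h)^2 and (7t)^2, and the cross term is -2·5h·7t.
So 25h^2 - 70ht + 49t^2 = (5h - 7t)^2 ≥ 0.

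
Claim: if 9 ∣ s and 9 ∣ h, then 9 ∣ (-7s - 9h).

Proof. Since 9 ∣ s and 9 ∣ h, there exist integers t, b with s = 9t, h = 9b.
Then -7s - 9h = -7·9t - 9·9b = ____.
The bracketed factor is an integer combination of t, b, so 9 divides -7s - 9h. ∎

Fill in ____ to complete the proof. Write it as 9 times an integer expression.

Pull the common 9 out of every term: -7·9t - 9·9b = 9(-9b - 7t).
-9b - 7t is an integer, which exhibits the divisibility.

9(-9b - 7t)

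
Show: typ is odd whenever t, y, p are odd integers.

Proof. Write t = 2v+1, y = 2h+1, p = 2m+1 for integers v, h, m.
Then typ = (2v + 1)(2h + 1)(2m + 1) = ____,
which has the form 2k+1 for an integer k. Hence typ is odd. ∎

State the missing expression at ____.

Expanding: (2v + 1)(2h + 1)(2m + 1) = 8hmv + 4hm + 4hv + 2h + 4mv + 2m + 2v + 1.
Every term except the constant is even, so this is 2(4hmv + 2hm + 2hv + h + 2mv + m + v) + 1,
and 4hmv + 2hm + 2hv + h + 2mv + m + v ∈ ℤ gives the required form.

2(4hmv + 2hm + 2hv + h + 2mv + m + v) + 1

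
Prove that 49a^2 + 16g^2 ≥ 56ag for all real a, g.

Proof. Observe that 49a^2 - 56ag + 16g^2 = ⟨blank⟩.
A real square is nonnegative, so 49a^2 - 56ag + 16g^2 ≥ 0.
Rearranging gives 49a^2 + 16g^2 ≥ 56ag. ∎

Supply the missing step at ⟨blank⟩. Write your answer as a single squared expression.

(7a - 4g)^2

The leading and trailing coefficients are 7^2 and 4^2, and 56 = 2·7·4, so the trinomial is (7a - 4g)^2.
Hence 49a^2 - 56ag + 16g^2 ≥ 0.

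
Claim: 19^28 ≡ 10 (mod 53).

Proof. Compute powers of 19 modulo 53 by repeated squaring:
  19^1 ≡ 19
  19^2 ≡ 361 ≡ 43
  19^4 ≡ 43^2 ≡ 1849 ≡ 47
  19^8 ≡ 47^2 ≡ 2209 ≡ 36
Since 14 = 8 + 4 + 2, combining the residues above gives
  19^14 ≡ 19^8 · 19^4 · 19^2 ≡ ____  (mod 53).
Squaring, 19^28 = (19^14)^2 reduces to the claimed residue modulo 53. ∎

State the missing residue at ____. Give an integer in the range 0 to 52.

Multiply the listed residues: 36 · 47 · 43 = 1692 → 72756.
Reducing modulo 53: 72756 = 1372·53 + 40, so 19^14 ≡ 40.

40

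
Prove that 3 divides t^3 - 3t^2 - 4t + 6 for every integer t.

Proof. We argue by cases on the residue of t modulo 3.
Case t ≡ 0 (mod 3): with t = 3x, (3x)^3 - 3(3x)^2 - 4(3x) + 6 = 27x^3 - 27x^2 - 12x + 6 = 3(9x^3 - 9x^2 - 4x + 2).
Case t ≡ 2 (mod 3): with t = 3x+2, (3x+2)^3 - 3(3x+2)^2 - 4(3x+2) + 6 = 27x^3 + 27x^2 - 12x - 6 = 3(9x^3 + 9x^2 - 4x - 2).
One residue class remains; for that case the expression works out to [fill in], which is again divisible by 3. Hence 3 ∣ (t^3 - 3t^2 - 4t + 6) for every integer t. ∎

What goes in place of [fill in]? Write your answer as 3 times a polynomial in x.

3(9x^3 - 7x)

The residues treated are {0, 2}, so the missing case is t ≡ 1 (mod 3); write t = 3x+1.
Then (3x+1)^3 - 3(3x+1)^2 - 4(3x+1) + 6 = 27x^3 - 21x = 3(9x^3 - 7x).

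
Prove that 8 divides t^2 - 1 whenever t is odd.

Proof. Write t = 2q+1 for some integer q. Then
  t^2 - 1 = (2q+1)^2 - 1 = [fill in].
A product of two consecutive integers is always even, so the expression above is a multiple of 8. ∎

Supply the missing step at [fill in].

(2q+1)^2 - 1 = 4q^2 + 4q + 1 - 1 = 4q^2 + 4q = 4q(q+1).
Since q and q+1 are consecutive, q(q+1) is even, and 4·(even) is a multiple of 8.

4q(q + 1)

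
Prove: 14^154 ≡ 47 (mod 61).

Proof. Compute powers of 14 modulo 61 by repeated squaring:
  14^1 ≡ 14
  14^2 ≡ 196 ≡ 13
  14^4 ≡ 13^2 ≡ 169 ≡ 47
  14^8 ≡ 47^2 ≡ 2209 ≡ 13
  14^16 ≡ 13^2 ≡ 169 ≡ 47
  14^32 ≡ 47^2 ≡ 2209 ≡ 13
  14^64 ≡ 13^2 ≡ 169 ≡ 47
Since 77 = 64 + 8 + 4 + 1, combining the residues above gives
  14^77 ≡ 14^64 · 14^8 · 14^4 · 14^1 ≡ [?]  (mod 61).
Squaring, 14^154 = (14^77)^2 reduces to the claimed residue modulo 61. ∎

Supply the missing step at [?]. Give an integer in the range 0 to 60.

14^64 · 14^8 · 14^4 · 14^1 ≡ 47 · 13 · 47 · 14 = 402038.
402038 mod 61 = 48, so 14^77 ≡ 48 (mod 61).

48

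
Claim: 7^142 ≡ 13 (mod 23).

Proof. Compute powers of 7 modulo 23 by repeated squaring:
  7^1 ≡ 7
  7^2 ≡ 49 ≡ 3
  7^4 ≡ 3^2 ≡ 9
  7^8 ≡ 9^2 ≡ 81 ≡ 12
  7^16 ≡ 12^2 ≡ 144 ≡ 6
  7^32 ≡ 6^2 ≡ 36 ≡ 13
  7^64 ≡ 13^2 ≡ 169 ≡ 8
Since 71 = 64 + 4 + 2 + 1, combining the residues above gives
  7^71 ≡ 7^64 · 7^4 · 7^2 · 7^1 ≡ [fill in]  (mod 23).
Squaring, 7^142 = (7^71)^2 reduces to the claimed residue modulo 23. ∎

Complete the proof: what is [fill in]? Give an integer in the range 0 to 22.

7^64 · 7^4 · 7^2 · 7^1 ≡ 8 · 9 · 3 · 7 = 1512.
1512 mod 23 = 17, so 7^71 ≡ 17 (mod 23).

17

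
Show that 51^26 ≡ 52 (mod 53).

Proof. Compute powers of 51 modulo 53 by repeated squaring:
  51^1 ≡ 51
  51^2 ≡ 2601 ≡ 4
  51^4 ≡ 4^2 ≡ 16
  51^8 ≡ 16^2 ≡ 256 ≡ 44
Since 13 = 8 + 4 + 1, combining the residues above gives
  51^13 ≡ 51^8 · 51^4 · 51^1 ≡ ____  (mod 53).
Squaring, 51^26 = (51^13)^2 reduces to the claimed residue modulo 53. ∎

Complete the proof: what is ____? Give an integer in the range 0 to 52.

Multiply the listed residues: 44 · 16 · 51 = 704 → 35904.
Reducing modulo 53: 35904 = 677·53 + 23, so 51^13 ≡ 23.

23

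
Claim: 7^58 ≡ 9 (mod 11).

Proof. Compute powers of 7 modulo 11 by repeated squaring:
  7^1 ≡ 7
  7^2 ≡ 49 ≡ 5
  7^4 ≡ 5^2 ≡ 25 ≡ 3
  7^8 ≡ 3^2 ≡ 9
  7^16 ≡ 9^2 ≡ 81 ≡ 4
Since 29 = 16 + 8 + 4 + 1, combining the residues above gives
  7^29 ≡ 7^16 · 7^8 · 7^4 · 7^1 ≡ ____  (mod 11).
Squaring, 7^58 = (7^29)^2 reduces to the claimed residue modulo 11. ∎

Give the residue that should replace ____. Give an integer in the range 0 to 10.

7^16 · 7^8 · 7^4 · 7^1 ≡ 4 · 9 · 3 · 7 = 756.
756 mod 11 = 8, so 7^29 ≡ 8 (mod 11).

8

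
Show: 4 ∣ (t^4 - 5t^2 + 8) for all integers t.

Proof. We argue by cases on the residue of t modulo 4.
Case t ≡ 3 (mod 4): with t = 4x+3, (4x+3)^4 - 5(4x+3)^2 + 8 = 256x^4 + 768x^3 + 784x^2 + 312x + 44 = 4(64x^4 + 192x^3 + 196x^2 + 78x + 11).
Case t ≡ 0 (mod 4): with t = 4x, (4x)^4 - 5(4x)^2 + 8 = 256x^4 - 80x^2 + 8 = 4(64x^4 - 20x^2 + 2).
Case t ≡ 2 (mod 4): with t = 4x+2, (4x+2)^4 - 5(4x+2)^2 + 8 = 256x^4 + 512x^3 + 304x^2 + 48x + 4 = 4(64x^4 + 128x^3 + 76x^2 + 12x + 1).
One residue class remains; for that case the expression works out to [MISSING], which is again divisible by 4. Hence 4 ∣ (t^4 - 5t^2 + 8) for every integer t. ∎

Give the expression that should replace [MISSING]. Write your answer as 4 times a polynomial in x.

Only t ≡ 1 (mod 4) is unaccounted for. Put t = 4x+1:
(4x+1)^4 - 5(4x+1)^2 + 8 expands to 256x^4 + 256x^3 + 16x^2 - 24x + 4,
and factoring out 4 leaves 4(64x^4 + 64x^3 + 4x^2 - 6x + 1).

4(64x^4 + 64x^3 + 4x^2 - 6x + 1)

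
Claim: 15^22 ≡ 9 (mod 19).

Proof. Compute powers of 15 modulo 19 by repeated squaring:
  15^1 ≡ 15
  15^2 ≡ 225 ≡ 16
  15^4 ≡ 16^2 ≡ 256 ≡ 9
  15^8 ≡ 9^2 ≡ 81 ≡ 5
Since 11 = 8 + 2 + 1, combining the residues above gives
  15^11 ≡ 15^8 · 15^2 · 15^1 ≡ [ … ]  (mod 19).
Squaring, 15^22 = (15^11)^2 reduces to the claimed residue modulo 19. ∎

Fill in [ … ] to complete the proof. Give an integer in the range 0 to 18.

3

Multiply the listed residues: 5 · 16 · 15 = 80 → 1200.
Reducing modulo 19: 1200 = 63·19 + 3, so 15^11 ≡ 3.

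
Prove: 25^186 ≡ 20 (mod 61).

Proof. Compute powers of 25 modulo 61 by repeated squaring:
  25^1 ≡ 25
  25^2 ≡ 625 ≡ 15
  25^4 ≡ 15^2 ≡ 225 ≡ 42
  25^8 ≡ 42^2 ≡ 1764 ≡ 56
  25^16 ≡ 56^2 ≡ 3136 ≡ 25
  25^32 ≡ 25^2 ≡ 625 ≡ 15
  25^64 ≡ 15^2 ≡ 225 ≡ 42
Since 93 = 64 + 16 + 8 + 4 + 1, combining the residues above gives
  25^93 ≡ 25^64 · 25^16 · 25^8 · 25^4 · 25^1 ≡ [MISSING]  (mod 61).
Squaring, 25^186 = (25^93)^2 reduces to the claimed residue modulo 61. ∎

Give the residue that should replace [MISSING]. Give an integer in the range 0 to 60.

25^64 · 25^16 · 25^8 · 25^4 · 25^1 ≡ 42 · 25 · 56 · 42 · 25 = 61740000.
61740000 mod 61 = 9, so 25^93 ≡ 9 (mod 61).

9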